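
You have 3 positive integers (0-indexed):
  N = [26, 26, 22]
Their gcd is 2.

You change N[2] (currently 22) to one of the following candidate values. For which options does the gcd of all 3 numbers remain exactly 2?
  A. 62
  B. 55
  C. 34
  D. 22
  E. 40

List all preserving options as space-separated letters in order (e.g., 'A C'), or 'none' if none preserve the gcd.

Old gcd = 2; gcd of others (without N[2]) = 26
New gcd for candidate v: gcd(26, v). Preserves old gcd iff gcd(26, v) = 2.
  Option A: v=62, gcd(26,62)=2 -> preserves
  Option B: v=55, gcd(26,55)=1 -> changes
  Option C: v=34, gcd(26,34)=2 -> preserves
  Option D: v=22, gcd(26,22)=2 -> preserves
  Option E: v=40, gcd(26,40)=2 -> preserves

Answer: A C D E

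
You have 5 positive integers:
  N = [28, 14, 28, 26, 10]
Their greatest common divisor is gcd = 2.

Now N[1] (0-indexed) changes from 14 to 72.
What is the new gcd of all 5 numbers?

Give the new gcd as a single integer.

Answer: 2

Derivation:
Numbers: [28, 14, 28, 26, 10], gcd = 2
Change: index 1, 14 -> 72
gcd of the OTHER numbers (without index 1): gcd([28, 28, 26, 10]) = 2
New gcd = gcd(g_others, new_val) = gcd(2, 72) = 2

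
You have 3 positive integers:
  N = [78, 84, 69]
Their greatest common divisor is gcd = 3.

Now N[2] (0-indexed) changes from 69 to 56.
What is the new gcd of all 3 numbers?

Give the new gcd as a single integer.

Answer: 2

Derivation:
Numbers: [78, 84, 69], gcd = 3
Change: index 2, 69 -> 56
gcd of the OTHER numbers (without index 2): gcd([78, 84]) = 6
New gcd = gcd(g_others, new_val) = gcd(6, 56) = 2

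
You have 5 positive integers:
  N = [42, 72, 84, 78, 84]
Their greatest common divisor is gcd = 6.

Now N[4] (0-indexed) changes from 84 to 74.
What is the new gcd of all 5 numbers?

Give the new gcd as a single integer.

Numbers: [42, 72, 84, 78, 84], gcd = 6
Change: index 4, 84 -> 74
gcd of the OTHER numbers (without index 4): gcd([42, 72, 84, 78]) = 6
New gcd = gcd(g_others, new_val) = gcd(6, 74) = 2

Answer: 2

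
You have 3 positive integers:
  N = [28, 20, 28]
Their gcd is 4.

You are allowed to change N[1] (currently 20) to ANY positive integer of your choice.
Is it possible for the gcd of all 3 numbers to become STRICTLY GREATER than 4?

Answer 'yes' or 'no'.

Current gcd = 4
gcd of all OTHER numbers (without N[1]=20): gcd([28, 28]) = 28
The new gcd after any change is gcd(28, new_value).
This can be at most 28.
Since 28 > old gcd 4, the gcd CAN increase (e.g., set N[1] = 28).

Answer: yes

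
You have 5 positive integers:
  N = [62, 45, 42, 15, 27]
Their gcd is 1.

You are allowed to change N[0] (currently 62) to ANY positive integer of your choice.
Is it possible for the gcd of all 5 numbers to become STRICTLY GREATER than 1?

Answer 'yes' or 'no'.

Current gcd = 1
gcd of all OTHER numbers (without N[0]=62): gcd([45, 42, 15, 27]) = 3
The new gcd after any change is gcd(3, new_value).
This can be at most 3.
Since 3 > old gcd 1, the gcd CAN increase (e.g., set N[0] = 3).

Answer: yes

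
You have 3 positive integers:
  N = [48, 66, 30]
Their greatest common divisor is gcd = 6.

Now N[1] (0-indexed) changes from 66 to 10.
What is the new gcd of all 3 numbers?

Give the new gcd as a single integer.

Numbers: [48, 66, 30], gcd = 6
Change: index 1, 66 -> 10
gcd of the OTHER numbers (without index 1): gcd([48, 30]) = 6
New gcd = gcd(g_others, new_val) = gcd(6, 10) = 2

Answer: 2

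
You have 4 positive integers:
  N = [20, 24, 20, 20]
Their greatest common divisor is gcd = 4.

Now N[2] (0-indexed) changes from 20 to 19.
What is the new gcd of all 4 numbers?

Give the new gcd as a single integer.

Numbers: [20, 24, 20, 20], gcd = 4
Change: index 2, 20 -> 19
gcd of the OTHER numbers (without index 2): gcd([20, 24, 20]) = 4
New gcd = gcd(g_others, new_val) = gcd(4, 19) = 1

Answer: 1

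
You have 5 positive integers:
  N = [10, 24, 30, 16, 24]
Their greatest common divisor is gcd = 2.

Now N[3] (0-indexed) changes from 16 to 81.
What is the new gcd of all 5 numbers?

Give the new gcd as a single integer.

Numbers: [10, 24, 30, 16, 24], gcd = 2
Change: index 3, 16 -> 81
gcd of the OTHER numbers (without index 3): gcd([10, 24, 30, 24]) = 2
New gcd = gcd(g_others, new_val) = gcd(2, 81) = 1

Answer: 1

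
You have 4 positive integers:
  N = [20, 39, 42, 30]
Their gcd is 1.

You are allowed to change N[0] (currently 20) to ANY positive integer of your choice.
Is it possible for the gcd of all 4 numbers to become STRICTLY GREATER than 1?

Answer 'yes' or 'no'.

Answer: yes

Derivation:
Current gcd = 1
gcd of all OTHER numbers (without N[0]=20): gcd([39, 42, 30]) = 3
The new gcd after any change is gcd(3, new_value).
This can be at most 3.
Since 3 > old gcd 1, the gcd CAN increase (e.g., set N[0] = 3).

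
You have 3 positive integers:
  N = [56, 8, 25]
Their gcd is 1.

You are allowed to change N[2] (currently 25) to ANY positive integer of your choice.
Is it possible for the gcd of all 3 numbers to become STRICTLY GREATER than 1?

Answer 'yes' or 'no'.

Answer: yes

Derivation:
Current gcd = 1
gcd of all OTHER numbers (without N[2]=25): gcd([56, 8]) = 8
The new gcd after any change is gcd(8, new_value).
This can be at most 8.
Since 8 > old gcd 1, the gcd CAN increase (e.g., set N[2] = 8).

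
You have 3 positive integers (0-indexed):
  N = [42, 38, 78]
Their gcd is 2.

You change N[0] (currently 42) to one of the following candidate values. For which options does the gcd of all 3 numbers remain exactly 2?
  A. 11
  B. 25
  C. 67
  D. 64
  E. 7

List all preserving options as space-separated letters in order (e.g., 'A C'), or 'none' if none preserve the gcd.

Answer: D

Derivation:
Old gcd = 2; gcd of others (without N[0]) = 2
New gcd for candidate v: gcd(2, v). Preserves old gcd iff gcd(2, v) = 2.
  Option A: v=11, gcd(2,11)=1 -> changes
  Option B: v=25, gcd(2,25)=1 -> changes
  Option C: v=67, gcd(2,67)=1 -> changes
  Option D: v=64, gcd(2,64)=2 -> preserves
  Option E: v=7, gcd(2,7)=1 -> changes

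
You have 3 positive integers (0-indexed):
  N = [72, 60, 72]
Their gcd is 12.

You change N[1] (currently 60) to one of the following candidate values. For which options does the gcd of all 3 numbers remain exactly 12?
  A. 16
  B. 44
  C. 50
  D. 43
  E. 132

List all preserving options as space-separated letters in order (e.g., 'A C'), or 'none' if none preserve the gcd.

Old gcd = 12; gcd of others (without N[1]) = 72
New gcd for candidate v: gcd(72, v). Preserves old gcd iff gcd(72, v) = 12.
  Option A: v=16, gcd(72,16)=8 -> changes
  Option B: v=44, gcd(72,44)=4 -> changes
  Option C: v=50, gcd(72,50)=2 -> changes
  Option D: v=43, gcd(72,43)=1 -> changes
  Option E: v=132, gcd(72,132)=12 -> preserves

Answer: E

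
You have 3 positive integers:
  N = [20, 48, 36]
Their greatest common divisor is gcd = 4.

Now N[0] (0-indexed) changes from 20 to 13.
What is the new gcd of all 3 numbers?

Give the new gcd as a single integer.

Answer: 1

Derivation:
Numbers: [20, 48, 36], gcd = 4
Change: index 0, 20 -> 13
gcd of the OTHER numbers (without index 0): gcd([48, 36]) = 12
New gcd = gcd(g_others, new_val) = gcd(12, 13) = 1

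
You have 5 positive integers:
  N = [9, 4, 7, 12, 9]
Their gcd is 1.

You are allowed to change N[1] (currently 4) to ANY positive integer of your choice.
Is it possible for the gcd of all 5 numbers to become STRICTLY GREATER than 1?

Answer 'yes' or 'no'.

Answer: no

Derivation:
Current gcd = 1
gcd of all OTHER numbers (without N[1]=4): gcd([9, 7, 12, 9]) = 1
The new gcd after any change is gcd(1, new_value).
This can be at most 1.
Since 1 = old gcd 1, the gcd can only stay the same or decrease.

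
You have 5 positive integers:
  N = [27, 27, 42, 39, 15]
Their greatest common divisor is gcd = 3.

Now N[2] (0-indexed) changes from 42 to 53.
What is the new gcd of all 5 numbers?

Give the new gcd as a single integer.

Numbers: [27, 27, 42, 39, 15], gcd = 3
Change: index 2, 42 -> 53
gcd of the OTHER numbers (without index 2): gcd([27, 27, 39, 15]) = 3
New gcd = gcd(g_others, new_val) = gcd(3, 53) = 1

Answer: 1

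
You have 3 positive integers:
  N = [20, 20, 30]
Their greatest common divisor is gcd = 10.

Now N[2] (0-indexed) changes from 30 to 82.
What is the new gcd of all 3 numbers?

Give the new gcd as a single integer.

Answer: 2

Derivation:
Numbers: [20, 20, 30], gcd = 10
Change: index 2, 30 -> 82
gcd of the OTHER numbers (without index 2): gcd([20, 20]) = 20
New gcd = gcd(g_others, new_val) = gcd(20, 82) = 2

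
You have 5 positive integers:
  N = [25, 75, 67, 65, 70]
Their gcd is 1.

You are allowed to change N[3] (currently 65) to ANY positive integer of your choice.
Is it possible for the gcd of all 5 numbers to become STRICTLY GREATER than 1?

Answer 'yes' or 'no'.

Current gcd = 1
gcd of all OTHER numbers (without N[3]=65): gcd([25, 75, 67, 70]) = 1
The new gcd after any change is gcd(1, new_value).
This can be at most 1.
Since 1 = old gcd 1, the gcd can only stay the same or decrease.

Answer: no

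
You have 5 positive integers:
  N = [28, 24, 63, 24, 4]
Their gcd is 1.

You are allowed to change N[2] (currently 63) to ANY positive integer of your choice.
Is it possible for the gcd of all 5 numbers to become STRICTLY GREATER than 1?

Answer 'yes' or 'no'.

Current gcd = 1
gcd of all OTHER numbers (without N[2]=63): gcd([28, 24, 24, 4]) = 4
The new gcd after any change is gcd(4, new_value).
This can be at most 4.
Since 4 > old gcd 1, the gcd CAN increase (e.g., set N[2] = 4).

Answer: yes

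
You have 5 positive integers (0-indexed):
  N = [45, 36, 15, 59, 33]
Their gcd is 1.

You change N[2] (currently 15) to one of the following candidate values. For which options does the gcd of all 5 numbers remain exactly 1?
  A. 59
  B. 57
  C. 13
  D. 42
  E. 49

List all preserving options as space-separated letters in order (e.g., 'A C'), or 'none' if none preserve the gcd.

Old gcd = 1; gcd of others (without N[2]) = 1
New gcd for candidate v: gcd(1, v). Preserves old gcd iff gcd(1, v) = 1.
  Option A: v=59, gcd(1,59)=1 -> preserves
  Option B: v=57, gcd(1,57)=1 -> preserves
  Option C: v=13, gcd(1,13)=1 -> preserves
  Option D: v=42, gcd(1,42)=1 -> preserves
  Option E: v=49, gcd(1,49)=1 -> preserves

Answer: A B C D E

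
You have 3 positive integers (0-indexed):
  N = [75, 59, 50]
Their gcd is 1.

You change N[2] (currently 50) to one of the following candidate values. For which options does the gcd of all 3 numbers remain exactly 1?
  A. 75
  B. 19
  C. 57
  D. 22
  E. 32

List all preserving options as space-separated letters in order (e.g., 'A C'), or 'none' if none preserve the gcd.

Answer: A B C D E

Derivation:
Old gcd = 1; gcd of others (without N[2]) = 1
New gcd for candidate v: gcd(1, v). Preserves old gcd iff gcd(1, v) = 1.
  Option A: v=75, gcd(1,75)=1 -> preserves
  Option B: v=19, gcd(1,19)=1 -> preserves
  Option C: v=57, gcd(1,57)=1 -> preserves
  Option D: v=22, gcd(1,22)=1 -> preserves
  Option E: v=32, gcd(1,32)=1 -> preserves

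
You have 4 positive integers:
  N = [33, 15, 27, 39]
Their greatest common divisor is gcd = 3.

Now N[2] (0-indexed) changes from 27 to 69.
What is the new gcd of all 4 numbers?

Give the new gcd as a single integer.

Answer: 3

Derivation:
Numbers: [33, 15, 27, 39], gcd = 3
Change: index 2, 27 -> 69
gcd of the OTHER numbers (without index 2): gcd([33, 15, 39]) = 3
New gcd = gcd(g_others, new_val) = gcd(3, 69) = 3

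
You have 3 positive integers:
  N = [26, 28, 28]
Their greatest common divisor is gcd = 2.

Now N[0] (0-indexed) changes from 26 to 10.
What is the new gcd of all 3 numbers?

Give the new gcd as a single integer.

Numbers: [26, 28, 28], gcd = 2
Change: index 0, 26 -> 10
gcd of the OTHER numbers (without index 0): gcd([28, 28]) = 28
New gcd = gcd(g_others, new_val) = gcd(28, 10) = 2

Answer: 2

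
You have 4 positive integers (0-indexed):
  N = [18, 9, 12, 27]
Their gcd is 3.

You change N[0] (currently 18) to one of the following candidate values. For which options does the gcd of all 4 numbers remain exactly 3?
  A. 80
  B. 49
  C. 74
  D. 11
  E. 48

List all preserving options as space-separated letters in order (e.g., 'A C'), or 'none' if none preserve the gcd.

Old gcd = 3; gcd of others (without N[0]) = 3
New gcd for candidate v: gcd(3, v). Preserves old gcd iff gcd(3, v) = 3.
  Option A: v=80, gcd(3,80)=1 -> changes
  Option B: v=49, gcd(3,49)=1 -> changes
  Option C: v=74, gcd(3,74)=1 -> changes
  Option D: v=11, gcd(3,11)=1 -> changes
  Option E: v=48, gcd(3,48)=3 -> preserves

Answer: E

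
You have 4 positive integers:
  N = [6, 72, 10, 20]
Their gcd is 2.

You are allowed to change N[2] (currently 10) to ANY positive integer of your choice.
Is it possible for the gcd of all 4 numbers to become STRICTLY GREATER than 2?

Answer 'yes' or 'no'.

Answer: no

Derivation:
Current gcd = 2
gcd of all OTHER numbers (without N[2]=10): gcd([6, 72, 20]) = 2
The new gcd after any change is gcd(2, new_value).
This can be at most 2.
Since 2 = old gcd 2, the gcd can only stay the same or decrease.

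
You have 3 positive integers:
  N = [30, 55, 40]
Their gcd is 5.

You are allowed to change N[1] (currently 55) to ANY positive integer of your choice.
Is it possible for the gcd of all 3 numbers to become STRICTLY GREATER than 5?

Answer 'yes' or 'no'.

Answer: yes

Derivation:
Current gcd = 5
gcd of all OTHER numbers (without N[1]=55): gcd([30, 40]) = 10
The new gcd after any change is gcd(10, new_value).
This can be at most 10.
Since 10 > old gcd 5, the gcd CAN increase (e.g., set N[1] = 10).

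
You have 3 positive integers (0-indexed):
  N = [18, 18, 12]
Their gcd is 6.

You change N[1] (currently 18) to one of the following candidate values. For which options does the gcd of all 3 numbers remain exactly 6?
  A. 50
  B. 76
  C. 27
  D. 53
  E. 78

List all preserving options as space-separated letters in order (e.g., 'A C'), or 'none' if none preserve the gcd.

Old gcd = 6; gcd of others (without N[1]) = 6
New gcd for candidate v: gcd(6, v). Preserves old gcd iff gcd(6, v) = 6.
  Option A: v=50, gcd(6,50)=2 -> changes
  Option B: v=76, gcd(6,76)=2 -> changes
  Option C: v=27, gcd(6,27)=3 -> changes
  Option D: v=53, gcd(6,53)=1 -> changes
  Option E: v=78, gcd(6,78)=6 -> preserves

Answer: E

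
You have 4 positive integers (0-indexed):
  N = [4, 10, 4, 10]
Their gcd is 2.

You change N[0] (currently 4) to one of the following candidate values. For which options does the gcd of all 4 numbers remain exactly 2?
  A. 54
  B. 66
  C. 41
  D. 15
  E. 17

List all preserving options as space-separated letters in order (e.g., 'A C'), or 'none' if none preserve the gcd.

Old gcd = 2; gcd of others (without N[0]) = 2
New gcd for candidate v: gcd(2, v). Preserves old gcd iff gcd(2, v) = 2.
  Option A: v=54, gcd(2,54)=2 -> preserves
  Option B: v=66, gcd(2,66)=2 -> preserves
  Option C: v=41, gcd(2,41)=1 -> changes
  Option D: v=15, gcd(2,15)=1 -> changes
  Option E: v=17, gcd(2,17)=1 -> changes

Answer: A B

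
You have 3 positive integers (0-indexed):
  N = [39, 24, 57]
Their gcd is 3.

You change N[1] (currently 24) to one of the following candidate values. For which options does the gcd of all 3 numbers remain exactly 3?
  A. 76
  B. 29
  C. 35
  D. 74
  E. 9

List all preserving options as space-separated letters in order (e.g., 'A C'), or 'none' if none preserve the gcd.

Old gcd = 3; gcd of others (without N[1]) = 3
New gcd for candidate v: gcd(3, v). Preserves old gcd iff gcd(3, v) = 3.
  Option A: v=76, gcd(3,76)=1 -> changes
  Option B: v=29, gcd(3,29)=1 -> changes
  Option C: v=35, gcd(3,35)=1 -> changes
  Option D: v=74, gcd(3,74)=1 -> changes
  Option E: v=9, gcd(3,9)=3 -> preserves

Answer: E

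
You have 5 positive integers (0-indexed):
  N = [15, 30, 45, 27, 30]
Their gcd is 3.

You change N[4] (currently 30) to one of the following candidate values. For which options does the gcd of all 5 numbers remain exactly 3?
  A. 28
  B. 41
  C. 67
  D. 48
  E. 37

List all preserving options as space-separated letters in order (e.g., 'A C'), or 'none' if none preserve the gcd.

Answer: D

Derivation:
Old gcd = 3; gcd of others (without N[4]) = 3
New gcd for candidate v: gcd(3, v). Preserves old gcd iff gcd(3, v) = 3.
  Option A: v=28, gcd(3,28)=1 -> changes
  Option B: v=41, gcd(3,41)=1 -> changes
  Option C: v=67, gcd(3,67)=1 -> changes
  Option D: v=48, gcd(3,48)=3 -> preserves
  Option E: v=37, gcd(3,37)=1 -> changes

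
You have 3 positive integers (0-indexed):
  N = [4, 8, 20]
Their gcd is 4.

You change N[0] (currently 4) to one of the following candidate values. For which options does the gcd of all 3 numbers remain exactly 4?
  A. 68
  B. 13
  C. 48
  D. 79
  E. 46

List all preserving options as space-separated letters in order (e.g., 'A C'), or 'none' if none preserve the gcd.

Answer: A C

Derivation:
Old gcd = 4; gcd of others (without N[0]) = 4
New gcd for candidate v: gcd(4, v). Preserves old gcd iff gcd(4, v) = 4.
  Option A: v=68, gcd(4,68)=4 -> preserves
  Option B: v=13, gcd(4,13)=1 -> changes
  Option C: v=48, gcd(4,48)=4 -> preserves
  Option D: v=79, gcd(4,79)=1 -> changes
  Option E: v=46, gcd(4,46)=2 -> changes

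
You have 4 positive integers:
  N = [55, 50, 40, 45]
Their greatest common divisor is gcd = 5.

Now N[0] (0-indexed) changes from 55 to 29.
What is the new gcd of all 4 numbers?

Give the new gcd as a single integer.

Answer: 1

Derivation:
Numbers: [55, 50, 40, 45], gcd = 5
Change: index 0, 55 -> 29
gcd of the OTHER numbers (without index 0): gcd([50, 40, 45]) = 5
New gcd = gcd(g_others, new_val) = gcd(5, 29) = 1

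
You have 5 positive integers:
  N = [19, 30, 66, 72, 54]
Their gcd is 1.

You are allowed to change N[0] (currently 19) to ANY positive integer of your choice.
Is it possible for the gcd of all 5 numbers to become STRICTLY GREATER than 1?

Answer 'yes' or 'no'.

Current gcd = 1
gcd of all OTHER numbers (without N[0]=19): gcd([30, 66, 72, 54]) = 6
The new gcd after any change is gcd(6, new_value).
This can be at most 6.
Since 6 > old gcd 1, the gcd CAN increase (e.g., set N[0] = 6).

Answer: yes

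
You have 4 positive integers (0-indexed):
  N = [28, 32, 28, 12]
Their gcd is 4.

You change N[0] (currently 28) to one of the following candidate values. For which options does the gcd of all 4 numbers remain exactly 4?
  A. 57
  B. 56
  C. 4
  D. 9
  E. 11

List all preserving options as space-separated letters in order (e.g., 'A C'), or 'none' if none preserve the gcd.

Old gcd = 4; gcd of others (without N[0]) = 4
New gcd for candidate v: gcd(4, v). Preserves old gcd iff gcd(4, v) = 4.
  Option A: v=57, gcd(4,57)=1 -> changes
  Option B: v=56, gcd(4,56)=4 -> preserves
  Option C: v=4, gcd(4,4)=4 -> preserves
  Option D: v=9, gcd(4,9)=1 -> changes
  Option E: v=11, gcd(4,11)=1 -> changes

Answer: B C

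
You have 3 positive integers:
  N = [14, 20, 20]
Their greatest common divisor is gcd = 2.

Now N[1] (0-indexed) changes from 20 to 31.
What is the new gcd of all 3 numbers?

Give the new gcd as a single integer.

Answer: 1

Derivation:
Numbers: [14, 20, 20], gcd = 2
Change: index 1, 20 -> 31
gcd of the OTHER numbers (without index 1): gcd([14, 20]) = 2
New gcd = gcd(g_others, new_val) = gcd(2, 31) = 1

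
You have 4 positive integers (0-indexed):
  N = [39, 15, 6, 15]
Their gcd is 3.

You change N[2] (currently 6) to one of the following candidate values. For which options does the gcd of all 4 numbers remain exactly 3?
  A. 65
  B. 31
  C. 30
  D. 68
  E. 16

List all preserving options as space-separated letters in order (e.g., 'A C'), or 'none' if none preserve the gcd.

Old gcd = 3; gcd of others (without N[2]) = 3
New gcd for candidate v: gcd(3, v). Preserves old gcd iff gcd(3, v) = 3.
  Option A: v=65, gcd(3,65)=1 -> changes
  Option B: v=31, gcd(3,31)=1 -> changes
  Option C: v=30, gcd(3,30)=3 -> preserves
  Option D: v=68, gcd(3,68)=1 -> changes
  Option E: v=16, gcd(3,16)=1 -> changes

Answer: C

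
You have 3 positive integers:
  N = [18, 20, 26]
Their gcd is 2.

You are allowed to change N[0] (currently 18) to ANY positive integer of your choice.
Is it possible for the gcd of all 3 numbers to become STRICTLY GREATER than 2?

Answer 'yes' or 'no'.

Current gcd = 2
gcd of all OTHER numbers (without N[0]=18): gcd([20, 26]) = 2
The new gcd after any change is gcd(2, new_value).
This can be at most 2.
Since 2 = old gcd 2, the gcd can only stay the same or decrease.

Answer: no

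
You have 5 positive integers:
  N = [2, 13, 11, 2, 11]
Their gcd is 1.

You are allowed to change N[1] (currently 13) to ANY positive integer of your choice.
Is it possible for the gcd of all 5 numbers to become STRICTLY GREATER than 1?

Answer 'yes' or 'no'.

Answer: no

Derivation:
Current gcd = 1
gcd of all OTHER numbers (without N[1]=13): gcd([2, 11, 2, 11]) = 1
The new gcd after any change is gcd(1, new_value).
This can be at most 1.
Since 1 = old gcd 1, the gcd can only stay the same or decrease.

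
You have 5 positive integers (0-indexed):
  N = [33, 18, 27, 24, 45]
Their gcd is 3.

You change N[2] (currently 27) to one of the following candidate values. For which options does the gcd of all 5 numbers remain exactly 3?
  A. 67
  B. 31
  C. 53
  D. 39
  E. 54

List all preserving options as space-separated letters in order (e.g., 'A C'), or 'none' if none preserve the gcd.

Answer: D E

Derivation:
Old gcd = 3; gcd of others (without N[2]) = 3
New gcd for candidate v: gcd(3, v). Preserves old gcd iff gcd(3, v) = 3.
  Option A: v=67, gcd(3,67)=1 -> changes
  Option B: v=31, gcd(3,31)=1 -> changes
  Option C: v=53, gcd(3,53)=1 -> changes
  Option D: v=39, gcd(3,39)=3 -> preserves
  Option E: v=54, gcd(3,54)=3 -> preserves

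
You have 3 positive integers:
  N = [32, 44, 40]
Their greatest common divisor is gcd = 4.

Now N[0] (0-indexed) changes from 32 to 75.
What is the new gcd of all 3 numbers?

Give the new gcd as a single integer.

Answer: 1

Derivation:
Numbers: [32, 44, 40], gcd = 4
Change: index 0, 32 -> 75
gcd of the OTHER numbers (without index 0): gcd([44, 40]) = 4
New gcd = gcd(g_others, new_val) = gcd(4, 75) = 1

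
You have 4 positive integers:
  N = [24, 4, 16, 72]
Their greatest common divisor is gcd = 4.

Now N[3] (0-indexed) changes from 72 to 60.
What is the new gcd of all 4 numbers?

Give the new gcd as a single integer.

Answer: 4

Derivation:
Numbers: [24, 4, 16, 72], gcd = 4
Change: index 3, 72 -> 60
gcd of the OTHER numbers (without index 3): gcd([24, 4, 16]) = 4
New gcd = gcd(g_others, new_val) = gcd(4, 60) = 4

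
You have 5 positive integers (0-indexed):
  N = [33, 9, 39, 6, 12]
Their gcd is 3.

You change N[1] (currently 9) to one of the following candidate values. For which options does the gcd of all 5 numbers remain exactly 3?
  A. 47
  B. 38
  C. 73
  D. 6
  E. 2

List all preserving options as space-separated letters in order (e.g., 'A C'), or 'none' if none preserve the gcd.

Old gcd = 3; gcd of others (without N[1]) = 3
New gcd for candidate v: gcd(3, v). Preserves old gcd iff gcd(3, v) = 3.
  Option A: v=47, gcd(3,47)=1 -> changes
  Option B: v=38, gcd(3,38)=1 -> changes
  Option C: v=73, gcd(3,73)=1 -> changes
  Option D: v=6, gcd(3,6)=3 -> preserves
  Option E: v=2, gcd(3,2)=1 -> changes

Answer: D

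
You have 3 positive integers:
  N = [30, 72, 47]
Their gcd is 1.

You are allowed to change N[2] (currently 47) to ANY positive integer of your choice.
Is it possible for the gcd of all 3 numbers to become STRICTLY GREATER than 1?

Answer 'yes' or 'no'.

Current gcd = 1
gcd of all OTHER numbers (without N[2]=47): gcd([30, 72]) = 6
The new gcd after any change is gcd(6, new_value).
This can be at most 6.
Since 6 > old gcd 1, the gcd CAN increase (e.g., set N[2] = 6).

Answer: yes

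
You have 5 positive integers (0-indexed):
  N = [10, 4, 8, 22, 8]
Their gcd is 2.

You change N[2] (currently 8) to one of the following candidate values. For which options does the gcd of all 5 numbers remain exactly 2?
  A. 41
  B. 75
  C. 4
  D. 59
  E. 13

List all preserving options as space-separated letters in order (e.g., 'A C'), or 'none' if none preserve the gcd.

Answer: C

Derivation:
Old gcd = 2; gcd of others (without N[2]) = 2
New gcd for candidate v: gcd(2, v). Preserves old gcd iff gcd(2, v) = 2.
  Option A: v=41, gcd(2,41)=1 -> changes
  Option B: v=75, gcd(2,75)=1 -> changes
  Option C: v=4, gcd(2,4)=2 -> preserves
  Option D: v=59, gcd(2,59)=1 -> changes
  Option E: v=13, gcd(2,13)=1 -> changes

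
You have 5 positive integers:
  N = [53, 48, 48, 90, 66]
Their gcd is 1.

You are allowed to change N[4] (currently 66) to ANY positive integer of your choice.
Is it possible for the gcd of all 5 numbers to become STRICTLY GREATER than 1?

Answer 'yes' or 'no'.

Answer: no

Derivation:
Current gcd = 1
gcd of all OTHER numbers (without N[4]=66): gcd([53, 48, 48, 90]) = 1
The new gcd after any change is gcd(1, new_value).
This can be at most 1.
Since 1 = old gcd 1, the gcd can only stay the same or decrease.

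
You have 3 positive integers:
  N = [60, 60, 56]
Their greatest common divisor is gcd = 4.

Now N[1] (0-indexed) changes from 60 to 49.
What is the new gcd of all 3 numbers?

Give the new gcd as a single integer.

Numbers: [60, 60, 56], gcd = 4
Change: index 1, 60 -> 49
gcd of the OTHER numbers (without index 1): gcd([60, 56]) = 4
New gcd = gcd(g_others, new_val) = gcd(4, 49) = 1

Answer: 1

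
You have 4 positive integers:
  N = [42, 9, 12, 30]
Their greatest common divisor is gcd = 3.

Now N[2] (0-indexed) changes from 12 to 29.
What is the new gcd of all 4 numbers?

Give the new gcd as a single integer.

Answer: 1

Derivation:
Numbers: [42, 9, 12, 30], gcd = 3
Change: index 2, 12 -> 29
gcd of the OTHER numbers (without index 2): gcd([42, 9, 30]) = 3
New gcd = gcd(g_others, new_val) = gcd(3, 29) = 1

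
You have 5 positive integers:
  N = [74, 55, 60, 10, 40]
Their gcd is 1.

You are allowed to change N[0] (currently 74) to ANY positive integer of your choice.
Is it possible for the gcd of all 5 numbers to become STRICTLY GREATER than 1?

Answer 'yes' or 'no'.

Current gcd = 1
gcd of all OTHER numbers (without N[0]=74): gcd([55, 60, 10, 40]) = 5
The new gcd after any change is gcd(5, new_value).
This can be at most 5.
Since 5 > old gcd 1, the gcd CAN increase (e.g., set N[0] = 5).

Answer: yes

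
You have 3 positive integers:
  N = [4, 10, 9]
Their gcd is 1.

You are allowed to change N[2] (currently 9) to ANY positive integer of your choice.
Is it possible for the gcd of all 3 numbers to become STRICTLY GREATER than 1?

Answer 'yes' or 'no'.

Current gcd = 1
gcd of all OTHER numbers (without N[2]=9): gcd([4, 10]) = 2
The new gcd after any change is gcd(2, new_value).
This can be at most 2.
Since 2 > old gcd 1, the gcd CAN increase (e.g., set N[2] = 2).

Answer: yes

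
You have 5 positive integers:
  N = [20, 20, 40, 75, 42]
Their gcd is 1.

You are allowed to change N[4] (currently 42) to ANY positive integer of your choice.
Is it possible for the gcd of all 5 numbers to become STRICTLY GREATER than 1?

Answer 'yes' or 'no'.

Current gcd = 1
gcd of all OTHER numbers (without N[4]=42): gcd([20, 20, 40, 75]) = 5
The new gcd after any change is gcd(5, new_value).
This can be at most 5.
Since 5 > old gcd 1, the gcd CAN increase (e.g., set N[4] = 5).

Answer: yes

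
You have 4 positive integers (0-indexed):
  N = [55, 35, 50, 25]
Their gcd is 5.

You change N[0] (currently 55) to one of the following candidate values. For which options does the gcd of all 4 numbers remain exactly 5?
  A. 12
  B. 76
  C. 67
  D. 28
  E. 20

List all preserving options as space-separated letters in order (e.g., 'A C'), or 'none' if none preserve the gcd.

Answer: E

Derivation:
Old gcd = 5; gcd of others (without N[0]) = 5
New gcd for candidate v: gcd(5, v). Preserves old gcd iff gcd(5, v) = 5.
  Option A: v=12, gcd(5,12)=1 -> changes
  Option B: v=76, gcd(5,76)=1 -> changes
  Option C: v=67, gcd(5,67)=1 -> changes
  Option D: v=28, gcd(5,28)=1 -> changes
  Option E: v=20, gcd(5,20)=5 -> preserves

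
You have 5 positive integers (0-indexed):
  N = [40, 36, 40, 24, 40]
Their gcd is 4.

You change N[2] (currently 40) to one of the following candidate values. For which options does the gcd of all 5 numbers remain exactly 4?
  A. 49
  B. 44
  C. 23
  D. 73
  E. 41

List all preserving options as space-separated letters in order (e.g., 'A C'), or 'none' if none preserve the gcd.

Answer: B

Derivation:
Old gcd = 4; gcd of others (without N[2]) = 4
New gcd for candidate v: gcd(4, v). Preserves old gcd iff gcd(4, v) = 4.
  Option A: v=49, gcd(4,49)=1 -> changes
  Option B: v=44, gcd(4,44)=4 -> preserves
  Option C: v=23, gcd(4,23)=1 -> changes
  Option D: v=73, gcd(4,73)=1 -> changes
  Option E: v=41, gcd(4,41)=1 -> changes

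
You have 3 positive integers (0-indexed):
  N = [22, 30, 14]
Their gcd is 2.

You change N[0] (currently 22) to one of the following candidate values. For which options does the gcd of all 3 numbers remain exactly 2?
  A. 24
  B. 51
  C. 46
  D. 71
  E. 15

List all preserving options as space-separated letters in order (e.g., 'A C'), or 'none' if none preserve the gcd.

Old gcd = 2; gcd of others (without N[0]) = 2
New gcd for candidate v: gcd(2, v). Preserves old gcd iff gcd(2, v) = 2.
  Option A: v=24, gcd(2,24)=2 -> preserves
  Option B: v=51, gcd(2,51)=1 -> changes
  Option C: v=46, gcd(2,46)=2 -> preserves
  Option D: v=71, gcd(2,71)=1 -> changes
  Option E: v=15, gcd(2,15)=1 -> changes

Answer: A C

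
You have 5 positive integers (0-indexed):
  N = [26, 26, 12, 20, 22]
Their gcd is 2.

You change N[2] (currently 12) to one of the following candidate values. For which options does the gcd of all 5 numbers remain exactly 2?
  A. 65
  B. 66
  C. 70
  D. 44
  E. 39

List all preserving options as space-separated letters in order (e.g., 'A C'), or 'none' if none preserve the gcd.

Old gcd = 2; gcd of others (without N[2]) = 2
New gcd for candidate v: gcd(2, v). Preserves old gcd iff gcd(2, v) = 2.
  Option A: v=65, gcd(2,65)=1 -> changes
  Option B: v=66, gcd(2,66)=2 -> preserves
  Option C: v=70, gcd(2,70)=2 -> preserves
  Option D: v=44, gcd(2,44)=2 -> preserves
  Option E: v=39, gcd(2,39)=1 -> changes

Answer: B C D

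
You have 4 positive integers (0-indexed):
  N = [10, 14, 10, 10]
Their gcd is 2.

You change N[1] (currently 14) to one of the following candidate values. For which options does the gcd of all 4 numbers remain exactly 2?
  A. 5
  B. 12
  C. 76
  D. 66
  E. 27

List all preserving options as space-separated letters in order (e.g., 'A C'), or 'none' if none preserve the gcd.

Old gcd = 2; gcd of others (without N[1]) = 10
New gcd for candidate v: gcd(10, v). Preserves old gcd iff gcd(10, v) = 2.
  Option A: v=5, gcd(10,5)=5 -> changes
  Option B: v=12, gcd(10,12)=2 -> preserves
  Option C: v=76, gcd(10,76)=2 -> preserves
  Option D: v=66, gcd(10,66)=2 -> preserves
  Option E: v=27, gcd(10,27)=1 -> changes

Answer: B C D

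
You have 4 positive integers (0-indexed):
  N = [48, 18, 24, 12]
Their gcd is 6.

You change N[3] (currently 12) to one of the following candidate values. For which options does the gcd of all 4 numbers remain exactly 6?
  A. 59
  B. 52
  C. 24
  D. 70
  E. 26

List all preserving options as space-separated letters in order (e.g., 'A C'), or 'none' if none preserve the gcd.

Old gcd = 6; gcd of others (without N[3]) = 6
New gcd for candidate v: gcd(6, v). Preserves old gcd iff gcd(6, v) = 6.
  Option A: v=59, gcd(6,59)=1 -> changes
  Option B: v=52, gcd(6,52)=2 -> changes
  Option C: v=24, gcd(6,24)=6 -> preserves
  Option D: v=70, gcd(6,70)=2 -> changes
  Option E: v=26, gcd(6,26)=2 -> changes

Answer: C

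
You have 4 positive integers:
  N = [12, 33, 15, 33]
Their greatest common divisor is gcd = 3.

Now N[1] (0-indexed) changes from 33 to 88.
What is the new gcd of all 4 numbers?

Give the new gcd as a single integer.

Numbers: [12, 33, 15, 33], gcd = 3
Change: index 1, 33 -> 88
gcd of the OTHER numbers (without index 1): gcd([12, 15, 33]) = 3
New gcd = gcd(g_others, new_val) = gcd(3, 88) = 1

Answer: 1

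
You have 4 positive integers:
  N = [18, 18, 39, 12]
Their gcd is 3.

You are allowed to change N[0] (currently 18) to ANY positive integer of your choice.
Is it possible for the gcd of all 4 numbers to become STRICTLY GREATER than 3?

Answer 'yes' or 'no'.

Answer: no

Derivation:
Current gcd = 3
gcd of all OTHER numbers (without N[0]=18): gcd([18, 39, 12]) = 3
The new gcd after any change is gcd(3, new_value).
This can be at most 3.
Since 3 = old gcd 3, the gcd can only stay the same or decrease.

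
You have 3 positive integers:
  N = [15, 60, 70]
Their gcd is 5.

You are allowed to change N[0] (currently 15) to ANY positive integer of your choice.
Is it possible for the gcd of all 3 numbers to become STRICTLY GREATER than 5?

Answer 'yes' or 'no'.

Answer: yes

Derivation:
Current gcd = 5
gcd of all OTHER numbers (without N[0]=15): gcd([60, 70]) = 10
The new gcd after any change is gcd(10, new_value).
This can be at most 10.
Since 10 > old gcd 5, the gcd CAN increase (e.g., set N[0] = 10).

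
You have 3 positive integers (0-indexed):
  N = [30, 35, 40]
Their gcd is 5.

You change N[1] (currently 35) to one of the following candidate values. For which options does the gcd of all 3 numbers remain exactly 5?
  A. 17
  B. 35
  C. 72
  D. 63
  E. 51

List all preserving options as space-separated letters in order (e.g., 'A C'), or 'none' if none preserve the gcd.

Old gcd = 5; gcd of others (without N[1]) = 10
New gcd for candidate v: gcd(10, v). Preserves old gcd iff gcd(10, v) = 5.
  Option A: v=17, gcd(10,17)=1 -> changes
  Option B: v=35, gcd(10,35)=5 -> preserves
  Option C: v=72, gcd(10,72)=2 -> changes
  Option D: v=63, gcd(10,63)=1 -> changes
  Option E: v=51, gcd(10,51)=1 -> changes

Answer: B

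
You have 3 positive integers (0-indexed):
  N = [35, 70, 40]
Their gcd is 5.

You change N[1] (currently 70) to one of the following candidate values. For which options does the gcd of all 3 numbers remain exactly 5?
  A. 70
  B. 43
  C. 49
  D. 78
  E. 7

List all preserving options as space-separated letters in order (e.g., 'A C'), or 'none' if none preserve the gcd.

Answer: A

Derivation:
Old gcd = 5; gcd of others (without N[1]) = 5
New gcd for candidate v: gcd(5, v). Preserves old gcd iff gcd(5, v) = 5.
  Option A: v=70, gcd(5,70)=5 -> preserves
  Option B: v=43, gcd(5,43)=1 -> changes
  Option C: v=49, gcd(5,49)=1 -> changes
  Option D: v=78, gcd(5,78)=1 -> changes
  Option E: v=7, gcd(5,7)=1 -> changes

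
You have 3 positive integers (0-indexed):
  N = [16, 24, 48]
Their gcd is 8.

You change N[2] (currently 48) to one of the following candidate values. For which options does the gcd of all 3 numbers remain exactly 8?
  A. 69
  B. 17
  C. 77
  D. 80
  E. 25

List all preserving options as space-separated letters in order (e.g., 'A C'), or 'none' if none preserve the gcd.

Old gcd = 8; gcd of others (without N[2]) = 8
New gcd for candidate v: gcd(8, v). Preserves old gcd iff gcd(8, v) = 8.
  Option A: v=69, gcd(8,69)=1 -> changes
  Option B: v=17, gcd(8,17)=1 -> changes
  Option C: v=77, gcd(8,77)=1 -> changes
  Option D: v=80, gcd(8,80)=8 -> preserves
  Option E: v=25, gcd(8,25)=1 -> changes

Answer: D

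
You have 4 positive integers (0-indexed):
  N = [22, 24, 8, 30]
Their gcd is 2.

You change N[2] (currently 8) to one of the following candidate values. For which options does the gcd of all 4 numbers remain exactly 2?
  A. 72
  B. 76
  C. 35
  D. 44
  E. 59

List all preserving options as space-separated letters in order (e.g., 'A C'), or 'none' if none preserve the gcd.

Old gcd = 2; gcd of others (without N[2]) = 2
New gcd for candidate v: gcd(2, v). Preserves old gcd iff gcd(2, v) = 2.
  Option A: v=72, gcd(2,72)=2 -> preserves
  Option B: v=76, gcd(2,76)=2 -> preserves
  Option C: v=35, gcd(2,35)=1 -> changes
  Option D: v=44, gcd(2,44)=2 -> preserves
  Option E: v=59, gcd(2,59)=1 -> changes

Answer: A B D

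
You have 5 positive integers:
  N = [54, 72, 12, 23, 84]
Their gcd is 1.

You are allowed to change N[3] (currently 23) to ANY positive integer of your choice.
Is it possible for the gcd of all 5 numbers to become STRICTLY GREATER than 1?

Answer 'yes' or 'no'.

Answer: yes

Derivation:
Current gcd = 1
gcd of all OTHER numbers (without N[3]=23): gcd([54, 72, 12, 84]) = 6
The new gcd after any change is gcd(6, new_value).
This can be at most 6.
Since 6 > old gcd 1, the gcd CAN increase (e.g., set N[3] = 6).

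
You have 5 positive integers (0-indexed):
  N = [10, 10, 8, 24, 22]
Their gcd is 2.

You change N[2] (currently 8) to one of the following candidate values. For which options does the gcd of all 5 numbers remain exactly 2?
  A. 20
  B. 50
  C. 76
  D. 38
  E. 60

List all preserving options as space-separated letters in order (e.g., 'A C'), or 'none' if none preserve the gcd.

Answer: A B C D E

Derivation:
Old gcd = 2; gcd of others (without N[2]) = 2
New gcd for candidate v: gcd(2, v). Preserves old gcd iff gcd(2, v) = 2.
  Option A: v=20, gcd(2,20)=2 -> preserves
  Option B: v=50, gcd(2,50)=2 -> preserves
  Option C: v=76, gcd(2,76)=2 -> preserves
  Option D: v=38, gcd(2,38)=2 -> preserves
  Option E: v=60, gcd(2,60)=2 -> preserves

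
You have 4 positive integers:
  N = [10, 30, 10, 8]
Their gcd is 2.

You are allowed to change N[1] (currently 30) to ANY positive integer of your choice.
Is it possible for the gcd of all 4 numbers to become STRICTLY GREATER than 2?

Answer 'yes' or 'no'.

Current gcd = 2
gcd of all OTHER numbers (without N[1]=30): gcd([10, 10, 8]) = 2
The new gcd after any change is gcd(2, new_value).
This can be at most 2.
Since 2 = old gcd 2, the gcd can only stay the same or decrease.

Answer: no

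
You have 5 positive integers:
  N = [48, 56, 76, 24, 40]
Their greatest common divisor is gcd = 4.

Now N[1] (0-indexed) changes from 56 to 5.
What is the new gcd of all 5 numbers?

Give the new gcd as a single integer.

Numbers: [48, 56, 76, 24, 40], gcd = 4
Change: index 1, 56 -> 5
gcd of the OTHER numbers (without index 1): gcd([48, 76, 24, 40]) = 4
New gcd = gcd(g_others, new_val) = gcd(4, 5) = 1

Answer: 1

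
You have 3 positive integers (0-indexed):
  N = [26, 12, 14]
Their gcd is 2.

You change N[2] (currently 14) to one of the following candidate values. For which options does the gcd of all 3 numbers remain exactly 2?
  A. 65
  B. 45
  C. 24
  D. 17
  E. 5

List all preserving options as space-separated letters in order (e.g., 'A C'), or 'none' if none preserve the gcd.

Old gcd = 2; gcd of others (without N[2]) = 2
New gcd for candidate v: gcd(2, v). Preserves old gcd iff gcd(2, v) = 2.
  Option A: v=65, gcd(2,65)=1 -> changes
  Option B: v=45, gcd(2,45)=1 -> changes
  Option C: v=24, gcd(2,24)=2 -> preserves
  Option D: v=17, gcd(2,17)=1 -> changes
  Option E: v=5, gcd(2,5)=1 -> changes

Answer: C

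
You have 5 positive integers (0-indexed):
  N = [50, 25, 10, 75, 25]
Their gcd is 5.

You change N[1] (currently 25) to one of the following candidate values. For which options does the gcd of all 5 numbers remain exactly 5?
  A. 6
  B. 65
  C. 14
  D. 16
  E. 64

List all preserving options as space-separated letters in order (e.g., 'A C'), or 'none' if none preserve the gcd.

Old gcd = 5; gcd of others (without N[1]) = 5
New gcd for candidate v: gcd(5, v). Preserves old gcd iff gcd(5, v) = 5.
  Option A: v=6, gcd(5,6)=1 -> changes
  Option B: v=65, gcd(5,65)=5 -> preserves
  Option C: v=14, gcd(5,14)=1 -> changes
  Option D: v=16, gcd(5,16)=1 -> changes
  Option E: v=64, gcd(5,64)=1 -> changes

Answer: B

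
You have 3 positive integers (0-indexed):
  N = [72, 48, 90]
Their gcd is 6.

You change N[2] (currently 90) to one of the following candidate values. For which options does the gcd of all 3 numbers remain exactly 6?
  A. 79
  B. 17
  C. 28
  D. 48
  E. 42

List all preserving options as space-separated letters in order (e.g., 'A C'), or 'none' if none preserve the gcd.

Old gcd = 6; gcd of others (without N[2]) = 24
New gcd for candidate v: gcd(24, v). Preserves old gcd iff gcd(24, v) = 6.
  Option A: v=79, gcd(24,79)=1 -> changes
  Option B: v=17, gcd(24,17)=1 -> changes
  Option C: v=28, gcd(24,28)=4 -> changes
  Option D: v=48, gcd(24,48)=24 -> changes
  Option E: v=42, gcd(24,42)=6 -> preserves

Answer: E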